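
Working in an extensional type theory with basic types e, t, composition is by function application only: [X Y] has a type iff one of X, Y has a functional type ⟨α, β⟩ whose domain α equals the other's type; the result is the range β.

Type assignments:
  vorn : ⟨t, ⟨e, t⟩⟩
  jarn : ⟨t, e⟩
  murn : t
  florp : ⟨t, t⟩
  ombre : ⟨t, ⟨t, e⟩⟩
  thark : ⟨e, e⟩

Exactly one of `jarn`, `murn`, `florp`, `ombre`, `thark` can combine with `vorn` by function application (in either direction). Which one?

murn

jarn : ⟨t, e⟩ — no; vorn wants t, and jarn wants t.
murn — combines: vorn : ⟨t, ⟨e, t⟩⟩ takes murn : t as argument, giving ⟨e, t⟩.
florp : ⟨t, t⟩ — no; vorn wants t, and florp wants t.
ombre : ⟨t, ⟨t, e⟩⟩ — no; vorn wants t, and ombre wants t.
thark : ⟨e, e⟩ — no; vorn wants t, and thark wants e.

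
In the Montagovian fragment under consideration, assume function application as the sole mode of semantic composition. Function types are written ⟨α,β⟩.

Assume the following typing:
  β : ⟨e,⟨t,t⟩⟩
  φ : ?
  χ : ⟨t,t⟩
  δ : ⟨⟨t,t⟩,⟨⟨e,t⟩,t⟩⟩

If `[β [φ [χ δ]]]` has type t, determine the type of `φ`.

⟨⟨⟨e,t⟩,t⟩,⟨⟨e,⟨t,t⟩⟩,t⟩⟩

At [β [φ [χ δ]]] (required: t): β is ⟨e,⟨t,t⟩⟩, which is not a function with range t; hence [φ [χ δ]] is the functor — type ⟨⟨e,⟨t,t⟩⟩,t⟩.
At [φ [χ δ]] (required: ⟨⟨e,⟨t,t⟩⟩,t⟩): [χ δ] is ⟨⟨e,t⟩,t⟩, which is not a function with range ⟨⟨e,⟨t,t⟩⟩,t⟩; hence φ is the functor — type ⟨⟨⟨e,t⟩,t⟩,⟨⟨e,⟨t,t⟩⟩,t⟩⟩.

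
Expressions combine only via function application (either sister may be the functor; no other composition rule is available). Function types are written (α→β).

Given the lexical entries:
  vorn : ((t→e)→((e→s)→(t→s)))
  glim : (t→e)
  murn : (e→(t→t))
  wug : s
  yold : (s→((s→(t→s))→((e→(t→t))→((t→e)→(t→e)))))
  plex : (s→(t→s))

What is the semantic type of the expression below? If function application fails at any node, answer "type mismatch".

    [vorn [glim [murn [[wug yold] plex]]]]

[wug yold]: functor yold : (s→((s→(t→s))→((e→(t→t))→((t→e)→(t→e))))), argument wug : s; result ((s→(t→s))→((e→(t→t))→((t→e)→(t→e)))).
[[wug yold] plex]: functor [wug yold] : ((s→(t→s))→((e→(t→t))→((t→e)→(t→e)))), argument plex : (s→(t→s)); result ((e→(t→t))→((t→e)→(t→e))).
[murn [[wug yold] plex]]: functor [[wug yold] plex] : ((e→(t→t))→((t→e)→(t→e))), argument murn : (e→(t→t)); result ((t→e)→(t→e)).
[glim [murn [[wug yold] plex]]]: functor [murn [[wug yold] plex]] : ((t→e)→(t→e)), argument glim : (t→e); result (t→e).
[vorn [glim [murn [[wug yold] plex]]]]: functor vorn : ((t→e)→((e→s)→(t→s))), argument [glim [murn [[wug yold] plex]]] : (t→e); result ((e→s)→(t→s)).

((e→s)→(t→s))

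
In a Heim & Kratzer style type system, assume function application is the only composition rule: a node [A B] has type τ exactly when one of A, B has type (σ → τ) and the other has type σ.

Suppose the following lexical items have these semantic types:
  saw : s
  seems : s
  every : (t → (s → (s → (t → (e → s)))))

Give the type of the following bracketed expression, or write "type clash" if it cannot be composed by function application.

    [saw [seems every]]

type clash

[seems every]: s with (t → (s → (s → (t → (e → s))))) — neither is a function whose domain matches the other; composition fails here.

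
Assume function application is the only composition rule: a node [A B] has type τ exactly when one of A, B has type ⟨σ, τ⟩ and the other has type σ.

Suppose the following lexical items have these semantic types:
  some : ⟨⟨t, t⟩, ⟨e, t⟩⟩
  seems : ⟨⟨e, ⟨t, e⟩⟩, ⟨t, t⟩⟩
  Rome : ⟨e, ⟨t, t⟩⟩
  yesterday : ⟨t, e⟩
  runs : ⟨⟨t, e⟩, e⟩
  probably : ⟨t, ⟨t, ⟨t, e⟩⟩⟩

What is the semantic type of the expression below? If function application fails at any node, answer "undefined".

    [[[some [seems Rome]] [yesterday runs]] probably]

[seems Rome]: ⟨⟨e, ⟨t, e⟩⟩, ⟨t, t⟩⟩ and ⟨e, ⟨t, t⟩⟩ cannot combine by function application — type clash.

undefined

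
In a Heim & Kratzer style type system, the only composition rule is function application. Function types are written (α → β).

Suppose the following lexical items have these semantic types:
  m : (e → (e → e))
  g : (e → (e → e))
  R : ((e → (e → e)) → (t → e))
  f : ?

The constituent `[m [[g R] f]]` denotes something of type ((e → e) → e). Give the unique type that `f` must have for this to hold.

[m [[g R] f]] is required to be ((e → e) → e). m : (e → (e → e)) cannot yield ((e → e) → e) as functor, so [[g R] f] : ((e → (e → e)) → ((e → e) → e)).
[[g R] f] is required to be ((e → (e → e)) → ((e → e) → e)). [g R] : (t → e) cannot yield ((e → (e → e)) → ((e → e) → e)) as functor, so f : ((t → e) → ((e → (e → e)) → ((e → e) → e))).

((t → e) → ((e → (e → e)) → ((e → e) → e)))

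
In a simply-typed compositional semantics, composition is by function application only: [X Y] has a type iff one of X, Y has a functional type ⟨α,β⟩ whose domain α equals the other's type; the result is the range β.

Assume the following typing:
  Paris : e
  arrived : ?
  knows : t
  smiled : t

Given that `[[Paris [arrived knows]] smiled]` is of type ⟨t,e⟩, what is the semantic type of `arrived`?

⟨t,⟨e,⟨t,⟨t,e⟩⟩⟩⟩

[[Paris [arrived knows]] smiled] is required to be ⟨t,e⟩. smiled : t cannot yield ⟨t,e⟩ as functor, so [Paris [arrived knows]] : ⟨t,⟨t,e⟩⟩.
[Paris [arrived knows]] is required to be ⟨t,⟨t,e⟩⟩. Paris : e cannot yield ⟨t,⟨t,e⟩⟩ as functor, so [arrived knows] : ⟨e,⟨t,⟨t,e⟩⟩⟩.
[arrived knows] is required to be ⟨e,⟨t,⟨t,e⟩⟩⟩. knows : t cannot yield ⟨e,⟨t,⟨t,e⟩⟩⟩ as functor, so arrived : ⟨t,⟨e,⟨t,⟨t,e⟩⟩⟩⟩.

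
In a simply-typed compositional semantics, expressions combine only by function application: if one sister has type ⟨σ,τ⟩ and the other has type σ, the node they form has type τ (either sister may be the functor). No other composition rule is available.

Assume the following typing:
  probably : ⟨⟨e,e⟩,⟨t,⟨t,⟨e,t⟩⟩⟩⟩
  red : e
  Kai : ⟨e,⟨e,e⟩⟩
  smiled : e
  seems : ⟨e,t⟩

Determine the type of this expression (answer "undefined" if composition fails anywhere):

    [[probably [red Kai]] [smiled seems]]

⟨t,⟨e,t⟩⟩

At [red Kai], Kai : ⟨e,⟨e,e⟩⟩ takes red : e, giving ⟨e,e⟩.
At [probably [red Kai]], probably : ⟨⟨e,e⟩,⟨t,⟨t,⟨e,t⟩⟩⟩⟩ takes [red Kai] : ⟨e,e⟩, giving ⟨t,⟨t,⟨e,t⟩⟩⟩.
At [smiled seems], seems : ⟨e,t⟩ takes smiled : e, giving t.
At [[probably [red Kai]] [smiled seems]], [probably [red Kai]] : ⟨t,⟨t,⟨e,t⟩⟩⟩ takes [smiled seems] : t, giving ⟨t,⟨e,t⟩⟩.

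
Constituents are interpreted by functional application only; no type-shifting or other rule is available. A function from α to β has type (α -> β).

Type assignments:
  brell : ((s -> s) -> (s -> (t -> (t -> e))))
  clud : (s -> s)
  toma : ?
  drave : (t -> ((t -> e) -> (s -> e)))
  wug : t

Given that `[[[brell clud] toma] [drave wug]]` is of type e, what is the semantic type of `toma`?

For [[[brell clud] toma] [drave wug]] to have type e with [drave wug] of type ((t -> e) -> (s -> e)), [[brell clud] toma] must be the function: [[brell clud] toma] : (((t -> e) -> (s -> e)) -> e).
For [[brell clud] toma] to have type (((t -> e) -> (s -> e)) -> e) with [brell clud] of type (s -> (t -> (t -> e))), toma must be the function: toma : ((s -> (t -> (t -> e))) -> (((t -> e) -> (s -> e)) -> e)).

((s -> (t -> (t -> e))) -> (((t -> e) -> (s -> e)) -> e))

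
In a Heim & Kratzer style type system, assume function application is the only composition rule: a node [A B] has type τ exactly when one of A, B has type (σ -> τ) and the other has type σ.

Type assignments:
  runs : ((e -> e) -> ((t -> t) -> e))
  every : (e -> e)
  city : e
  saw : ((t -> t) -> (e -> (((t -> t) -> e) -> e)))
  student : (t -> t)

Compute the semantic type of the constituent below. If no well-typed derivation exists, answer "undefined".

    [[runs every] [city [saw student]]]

[runs every]: runs is ((e -> e) -> ((t -> t) -> e)), every is (e -> e); result ((t -> t) -> e).
[saw student]: saw is ((t -> t) -> (e -> (((t -> t) -> e) -> e))), student is (t -> t); result (e -> (((t -> t) -> e) -> e)).
[city [saw student]]: [saw student] is (e -> (((t -> t) -> e) -> e)), city is e; result (((t -> t) -> e) -> e).
[[runs every] [city [saw student]]]: [city [saw student]] is (((t -> t) -> e) -> e), [runs every] is ((t -> t) -> e); result e.

e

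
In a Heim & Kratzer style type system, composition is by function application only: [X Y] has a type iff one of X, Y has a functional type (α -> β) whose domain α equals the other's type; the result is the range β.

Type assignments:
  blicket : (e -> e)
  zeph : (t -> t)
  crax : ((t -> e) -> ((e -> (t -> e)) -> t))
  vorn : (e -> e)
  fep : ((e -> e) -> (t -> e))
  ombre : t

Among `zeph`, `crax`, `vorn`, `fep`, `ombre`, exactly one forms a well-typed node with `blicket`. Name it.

zeph : (t -> t) — does not combine with blicket.
crax : ((t -> e) -> ((e -> (t -> e)) -> t)) — does not combine with blicket.
vorn : (e -> e) — does not combine with blicket.
fep — combines: fep : ((e -> e) -> (t -> e)) takes blicket : (e -> e) as argument, giving (t -> e).
ombre : t — does not combine with blicket.

fep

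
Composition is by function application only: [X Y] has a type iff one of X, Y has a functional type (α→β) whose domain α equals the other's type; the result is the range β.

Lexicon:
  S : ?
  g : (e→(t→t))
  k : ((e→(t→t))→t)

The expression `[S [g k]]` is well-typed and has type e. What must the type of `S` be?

(t→e)

At [S [g k]] (required: e): [g k] is t, which is not a function with range e; hence S is the functor — type (t→e).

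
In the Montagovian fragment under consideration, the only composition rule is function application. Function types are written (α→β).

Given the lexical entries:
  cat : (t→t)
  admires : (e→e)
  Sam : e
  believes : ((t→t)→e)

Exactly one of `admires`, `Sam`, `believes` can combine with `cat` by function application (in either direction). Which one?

believes

admires : (e→e) — neither side's domain matches the other.
Sam : e — neither side's domain matches the other.
believes — combines: believes : ((t→t)→e) takes cat : (t→t) as argument, giving e.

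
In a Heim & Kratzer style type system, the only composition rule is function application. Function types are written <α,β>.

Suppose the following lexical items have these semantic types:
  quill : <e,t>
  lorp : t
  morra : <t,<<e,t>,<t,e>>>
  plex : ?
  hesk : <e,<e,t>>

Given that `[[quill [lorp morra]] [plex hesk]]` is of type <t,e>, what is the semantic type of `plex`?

At [[quill [lorp morra]] [plex hesk]] (required: <t,e>): [quill [lorp morra]] is <t,e>, which is not a function with range <t,e>; hence [plex hesk] is the functor — type <<t,e>,<t,e>>.
At [plex hesk] (required: <<t,e>,<t,e>>): hesk is <e,<e,t>>, which is not a function with range <<t,e>,<t,e>>; hence plex is the functor — type <<e,<e,t>>,<<t,e>,<t,e>>>.

<<e,<e,t>>,<<t,e>,<t,e>>>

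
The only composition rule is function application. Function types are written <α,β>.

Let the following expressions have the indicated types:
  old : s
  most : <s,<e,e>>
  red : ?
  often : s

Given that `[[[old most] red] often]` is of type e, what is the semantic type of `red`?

[[[old most] red] often] must have type e. The sister often has type s; that is not a function onto e, so [[old most] red] must be the functor, of type <s,e>.
[[old most] red] must have type <s,e>. The sister [old most] has type <e,e>; that is not a function onto <s,e>, so red must be the functor, of type <<e,e>,<s,e>>.

<<e,e>,<s,e>>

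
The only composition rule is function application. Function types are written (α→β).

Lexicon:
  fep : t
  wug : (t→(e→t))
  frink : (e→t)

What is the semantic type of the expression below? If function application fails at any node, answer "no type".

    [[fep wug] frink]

[fep wug] — wug of type (t→(e→t)) combines with fep of type t: type (e→t).
At [[fep wug] frink]: neither (e→t) nor (e→t) can take the other as argument; the node is ill-typed.

no type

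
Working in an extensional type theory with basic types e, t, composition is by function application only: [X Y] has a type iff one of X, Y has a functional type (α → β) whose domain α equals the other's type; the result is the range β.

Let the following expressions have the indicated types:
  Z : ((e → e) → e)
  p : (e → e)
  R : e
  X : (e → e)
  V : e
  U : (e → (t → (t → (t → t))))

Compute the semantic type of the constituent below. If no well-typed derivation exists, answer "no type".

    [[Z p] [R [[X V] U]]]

no type

[Z p] — Z of type ((e → e) → e) combines with p of type (e → e): type e.
[X V] — X of type (e → e) combines with V of type e: type e.
[[X V] U] — U of type (e → (t → (t → (t → t)))) combines with [X V] of type e: type (t → (t → (t → t))).
[R [[X V] U]]: e with (t → (t → (t → t))) — neither is a function whose domain matches the other; composition fails here.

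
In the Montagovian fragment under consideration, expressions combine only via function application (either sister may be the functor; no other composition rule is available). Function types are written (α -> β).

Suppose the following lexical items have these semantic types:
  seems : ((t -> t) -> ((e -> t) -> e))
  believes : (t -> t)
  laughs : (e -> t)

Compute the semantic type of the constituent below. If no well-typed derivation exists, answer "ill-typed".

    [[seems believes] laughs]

[seems believes]: ((t -> t) -> ((e -> t) -> e)) applied to (t -> t) yields ((e -> t) -> e).
[[seems believes] laughs]: ((e -> t) -> e) applied to (e -> t) yields e.

e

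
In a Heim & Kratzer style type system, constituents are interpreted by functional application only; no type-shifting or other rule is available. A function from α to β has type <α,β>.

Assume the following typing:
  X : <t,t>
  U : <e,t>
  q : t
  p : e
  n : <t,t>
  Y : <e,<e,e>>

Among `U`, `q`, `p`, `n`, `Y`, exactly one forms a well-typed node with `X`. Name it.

U : <e,t> — X needs t; U needs e; neither fits.
q — combines: X : <t,t> takes q : t as argument, giving t.
p : e — X needs t; p needs nothing (atomic); neither fits.
n : <t,t> — X needs t; n needs t; neither fits.
Y : <e,<e,e>> — X needs t; Y needs e; neither fits.

q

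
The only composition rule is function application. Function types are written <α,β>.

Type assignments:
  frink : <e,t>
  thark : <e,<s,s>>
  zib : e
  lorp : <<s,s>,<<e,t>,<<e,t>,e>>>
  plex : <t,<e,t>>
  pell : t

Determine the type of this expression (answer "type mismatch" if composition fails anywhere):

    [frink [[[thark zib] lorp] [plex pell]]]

e

[thark zib]: thark is <e,<s,s>>, zib is e; result <s,s>.
[[thark zib] lorp]: lorp is <<s,s>,<<e,t>,<<e,t>,e>>>, [thark zib] is <s,s>; result <<e,t>,<<e,t>,e>>.
[plex pell]: plex is <t,<e,t>>, pell is t; result <e,t>.
[[[thark zib] lorp] [plex pell]]: [[thark zib] lorp] is <<e,t>,<<e,t>,e>>, [plex pell] is <e,t>; result <<e,t>,e>.
[frink [[[thark zib] lorp] [plex pell]]]: [[[thark zib] lorp] [plex pell]] is <<e,t>,e>, frink is <e,t>; result e.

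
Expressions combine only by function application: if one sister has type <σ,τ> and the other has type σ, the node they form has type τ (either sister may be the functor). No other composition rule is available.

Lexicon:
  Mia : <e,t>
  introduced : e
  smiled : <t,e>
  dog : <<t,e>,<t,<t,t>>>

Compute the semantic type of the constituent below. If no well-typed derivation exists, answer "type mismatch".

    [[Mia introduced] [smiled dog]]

<t,t>

[Mia introduced]: Mia is <e,t>, introduced is e; result t.
[smiled dog]: dog is <<t,e>,<t,<t,t>>>, smiled is <t,e>; result <t,<t,t>>.
[[Mia introduced] [smiled dog]]: [smiled dog] is <t,<t,t>>, [Mia introduced] is t; result <t,t>.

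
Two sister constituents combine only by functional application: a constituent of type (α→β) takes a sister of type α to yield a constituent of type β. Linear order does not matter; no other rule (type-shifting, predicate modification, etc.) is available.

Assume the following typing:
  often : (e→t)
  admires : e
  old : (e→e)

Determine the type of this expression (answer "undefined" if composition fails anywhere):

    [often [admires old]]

[admires old] — old of type (e→e) combines with admires of type e: type e.
[often [admires old]] — often of type (e→t) combines with [admires old] of type e: type t.

t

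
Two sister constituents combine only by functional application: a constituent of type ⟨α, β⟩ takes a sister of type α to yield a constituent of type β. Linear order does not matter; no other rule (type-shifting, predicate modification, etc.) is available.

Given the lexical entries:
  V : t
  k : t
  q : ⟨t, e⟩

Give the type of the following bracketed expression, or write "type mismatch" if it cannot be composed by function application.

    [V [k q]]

[k q] — q of type ⟨t, e⟩ combines with k of type t: type e.
At [V [k q]]: neither t nor e can take the other as argument; the node is ill-typed.

type mismatch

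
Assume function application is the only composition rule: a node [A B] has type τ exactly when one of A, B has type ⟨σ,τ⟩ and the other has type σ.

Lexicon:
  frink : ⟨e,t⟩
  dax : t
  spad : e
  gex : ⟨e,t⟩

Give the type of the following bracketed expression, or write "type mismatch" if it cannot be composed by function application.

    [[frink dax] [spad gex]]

[frink dax]: ⟨e,t⟩ with t — neither is a function whose domain matches the other; composition fails here.

type mismatch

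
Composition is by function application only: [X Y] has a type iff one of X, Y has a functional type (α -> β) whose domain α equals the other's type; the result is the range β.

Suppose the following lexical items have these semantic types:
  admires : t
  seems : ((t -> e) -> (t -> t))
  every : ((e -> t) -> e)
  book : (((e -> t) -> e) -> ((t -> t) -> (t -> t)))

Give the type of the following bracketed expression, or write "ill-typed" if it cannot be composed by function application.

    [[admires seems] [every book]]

ill-typed

[admires seems]: t and ((t -> e) -> (t -> t)) cannot combine by function application — type clash.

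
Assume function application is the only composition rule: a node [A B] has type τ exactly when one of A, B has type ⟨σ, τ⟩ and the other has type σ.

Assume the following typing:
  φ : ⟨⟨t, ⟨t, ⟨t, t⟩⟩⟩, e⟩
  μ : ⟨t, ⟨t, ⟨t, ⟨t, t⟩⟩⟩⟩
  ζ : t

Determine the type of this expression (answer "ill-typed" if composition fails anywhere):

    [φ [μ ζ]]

[μ ζ]: μ is ⟨t, ⟨t, ⟨t, ⟨t, t⟩⟩⟩⟩, ζ is t; result ⟨t, ⟨t, ⟨t, t⟩⟩⟩.
[φ [μ ζ]]: φ is ⟨⟨t, ⟨t, ⟨t, t⟩⟩⟩, e⟩, [μ ζ] is ⟨t, ⟨t, ⟨t, t⟩⟩⟩; result e.

e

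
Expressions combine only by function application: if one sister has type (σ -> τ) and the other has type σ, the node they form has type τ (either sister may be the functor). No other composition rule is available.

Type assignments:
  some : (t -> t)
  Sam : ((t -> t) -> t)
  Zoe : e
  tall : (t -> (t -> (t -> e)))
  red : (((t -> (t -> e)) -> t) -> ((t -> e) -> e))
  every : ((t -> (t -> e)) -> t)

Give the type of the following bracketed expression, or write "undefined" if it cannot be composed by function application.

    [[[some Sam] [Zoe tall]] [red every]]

undefined

[some Sam]: ((t -> t) -> t) applied to (t -> t) yields t.
[Zoe tall]: e with (t -> (t -> (t -> e))) — neither is a function whose domain matches the other; composition fails here.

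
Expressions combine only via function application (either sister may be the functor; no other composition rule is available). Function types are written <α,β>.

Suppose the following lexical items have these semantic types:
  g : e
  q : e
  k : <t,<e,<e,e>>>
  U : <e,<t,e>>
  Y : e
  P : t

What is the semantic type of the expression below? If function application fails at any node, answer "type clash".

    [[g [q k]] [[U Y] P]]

[q k]: e and <t,<e,<e,e>>> cannot combine by function application — type clash.

type clash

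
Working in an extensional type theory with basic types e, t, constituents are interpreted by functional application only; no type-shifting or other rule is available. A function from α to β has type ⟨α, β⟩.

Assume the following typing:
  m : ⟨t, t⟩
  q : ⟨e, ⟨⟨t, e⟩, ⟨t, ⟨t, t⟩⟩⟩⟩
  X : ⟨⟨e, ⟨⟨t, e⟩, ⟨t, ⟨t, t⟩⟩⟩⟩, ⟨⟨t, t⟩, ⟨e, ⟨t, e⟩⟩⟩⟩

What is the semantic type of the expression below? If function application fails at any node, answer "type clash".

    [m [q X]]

⟨e, ⟨t, e⟩⟩

[q X]: ⟨⟨e, ⟨⟨t, e⟩, ⟨t, ⟨t, t⟩⟩⟩⟩, ⟨⟨t, t⟩, ⟨e, ⟨t, e⟩⟩⟩⟩ applied to ⟨e, ⟨⟨t, e⟩, ⟨t, ⟨t, t⟩⟩⟩⟩ yields ⟨⟨t, t⟩, ⟨e, ⟨t, e⟩⟩⟩.
[m [q X]]: ⟨⟨t, t⟩, ⟨e, ⟨t, e⟩⟩⟩ applied to ⟨t, t⟩ yields ⟨e, ⟨t, e⟩⟩.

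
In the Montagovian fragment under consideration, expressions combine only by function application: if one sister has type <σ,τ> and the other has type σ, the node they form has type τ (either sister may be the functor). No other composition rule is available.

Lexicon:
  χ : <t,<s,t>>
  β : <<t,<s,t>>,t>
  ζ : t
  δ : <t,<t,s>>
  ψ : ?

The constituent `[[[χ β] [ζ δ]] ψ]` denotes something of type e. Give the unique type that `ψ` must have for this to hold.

<s,e>

[[[χ β] [ζ δ]] ψ] is required to be e. [[χ β] [ζ δ]] : s cannot yield e as functor, so ψ : <s,e>.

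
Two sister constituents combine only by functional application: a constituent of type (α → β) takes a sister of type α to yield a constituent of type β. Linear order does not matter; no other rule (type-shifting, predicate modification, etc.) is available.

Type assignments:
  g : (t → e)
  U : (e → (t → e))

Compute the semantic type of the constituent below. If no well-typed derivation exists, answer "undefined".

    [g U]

undefined

[g U]: (t → e) with (e → (t → e)) — neither is a function whose domain matches the other; composition fails here.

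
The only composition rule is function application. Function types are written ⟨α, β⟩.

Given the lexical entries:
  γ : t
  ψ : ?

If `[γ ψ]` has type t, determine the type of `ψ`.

[γ ψ] must have type t. The sister γ has type t; that is not a function onto t, so ψ must be the functor, of type ⟨t, t⟩.

⟨t, t⟩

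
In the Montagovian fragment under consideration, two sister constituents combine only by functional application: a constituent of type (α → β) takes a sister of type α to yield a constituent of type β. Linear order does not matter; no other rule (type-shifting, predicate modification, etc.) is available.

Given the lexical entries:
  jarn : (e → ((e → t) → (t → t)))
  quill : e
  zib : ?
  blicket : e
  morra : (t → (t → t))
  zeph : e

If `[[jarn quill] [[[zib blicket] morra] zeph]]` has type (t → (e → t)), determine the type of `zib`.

(e → ((t → (t → t)) → (e → (((e → t) → (t → t)) → (t → (e → t))))))

For [[jarn quill] [[[zib blicket] morra] zeph]] to have type (t → (e → t)) with [jarn quill] of type ((e → t) → (t → t)), [[[zib blicket] morra] zeph] must be the function: [[[zib blicket] morra] zeph] : (((e → t) → (t → t)) → (t → (e → t))).
For [[[zib blicket] morra] zeph] to have type (((e → t) → (t → t)) → (t → (e → t))) with zeph of type e, [[zib blicket] morra] must be the function: [[zib blicket] morra] : (e → (((e → t) → (t → t)) → (t → (e → t)))).
For [[zib blicket] morra] to have type (e → (((e → t) → (t → t)) → (t → (e → t)))) with morra of type (t → (t → t)), [zib blicket] must be the function: [zib blicket] : ((t → (t → t)) → (e → (((e → t) → (t → t)) → (t → (e → t))))).
For [zib blicket] to have type ((t → (t → t)) → (e → (((e → t) → (t → t)) → (t → (e → t))))) with blicket of type e, zib must be the function: zib : (e → ((t → (t → t)) → (e → (((e → t) → (t → t)) → (t → (e → t)))))).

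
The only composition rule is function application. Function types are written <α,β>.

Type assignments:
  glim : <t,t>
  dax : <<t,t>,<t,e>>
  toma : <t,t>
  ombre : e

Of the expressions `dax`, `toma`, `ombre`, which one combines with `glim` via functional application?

dax

dax — combines: dax : <<t,t>,<t,e>> takes glim : <t,t> as argument, giving <t,e>.
toma : <t,t> — glim needs t; toma needs t; neither fits.
ombre : e — glim needs t; ombre needs nothing (atomic); neither fits.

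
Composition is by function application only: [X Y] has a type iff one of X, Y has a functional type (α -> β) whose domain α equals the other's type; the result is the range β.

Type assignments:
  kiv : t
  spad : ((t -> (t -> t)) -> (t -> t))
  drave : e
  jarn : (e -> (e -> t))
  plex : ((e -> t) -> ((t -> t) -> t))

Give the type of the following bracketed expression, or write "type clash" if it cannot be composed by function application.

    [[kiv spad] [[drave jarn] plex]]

At [kiv spad]: neither t nor ((t -> (t -> t)) -> (t -> t)) can take the other as argument; the node is ill-typed.

type clash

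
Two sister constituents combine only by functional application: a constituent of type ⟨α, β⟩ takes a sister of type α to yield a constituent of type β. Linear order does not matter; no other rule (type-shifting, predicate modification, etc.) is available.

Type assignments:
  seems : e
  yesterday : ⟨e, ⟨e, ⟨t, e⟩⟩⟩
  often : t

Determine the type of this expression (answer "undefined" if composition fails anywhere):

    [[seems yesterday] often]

undefined

[seems yesterday]: functor yesterday : ⟨e, ⟨e, ⟨t, e⟩⟩⟩, argument seems : e; result ⟨e, ⟨t, e⟩⟩.
At [[seems yesterday] often]: neither ⟨e, ⟨t, e⟩⟩ nor t can take the other as argument; the node is ill-typed.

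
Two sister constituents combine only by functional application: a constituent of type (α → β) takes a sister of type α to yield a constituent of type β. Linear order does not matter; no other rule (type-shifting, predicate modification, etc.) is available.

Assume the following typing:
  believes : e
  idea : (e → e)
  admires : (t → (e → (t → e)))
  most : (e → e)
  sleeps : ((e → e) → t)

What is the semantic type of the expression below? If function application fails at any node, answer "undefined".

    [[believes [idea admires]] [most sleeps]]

At [idea admires]: neither (e → e) nor (t → (e → (t → e))) can take the other as argument; the node is ill-typed.

undefined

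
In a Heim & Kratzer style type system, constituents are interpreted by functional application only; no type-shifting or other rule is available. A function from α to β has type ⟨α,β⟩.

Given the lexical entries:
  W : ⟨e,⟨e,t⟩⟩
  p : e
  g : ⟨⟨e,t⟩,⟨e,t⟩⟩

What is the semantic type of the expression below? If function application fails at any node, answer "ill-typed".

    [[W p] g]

⟨e,t⟩

[W p] — W of type ⟨e,⟨e,t⟩⟩ combines with p of type e: type ⟨e,t⟩.
[[W p] g] — g of type ⟨⟨e,t⟩,⟨e,t⟩⟩ combines with [W p] of type ⟨e,t⟩: type ⟨e,t⟩.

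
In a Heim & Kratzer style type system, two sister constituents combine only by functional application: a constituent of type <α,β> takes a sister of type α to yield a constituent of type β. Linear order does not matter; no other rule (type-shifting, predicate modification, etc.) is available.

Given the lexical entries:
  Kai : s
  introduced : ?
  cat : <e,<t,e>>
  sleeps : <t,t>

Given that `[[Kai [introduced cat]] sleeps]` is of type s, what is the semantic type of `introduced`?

For [[Kai [introduced cat]] sleeps] to have type s with sleeps of type <t,t>, [Kai [introduced cat]] must be the function: [Kai [introduced cat]] : <<t,t>,s>.
For [Kai [introduced cat]] to have type <<t,t>,s> with Kai of type s, [introduced cat] must be the function: [introduced cat] : <s,<<t,t>,s>>.
For [introduced cat] to have type <s,<<t,t>,s>> with cat of type <e,<t,e>>, introduced must be the function: introduced : <<e,<t,e>>,<s,<<t,t>,s>>>.

<<e,<t,e>>,<s,<<t,t>,s>>>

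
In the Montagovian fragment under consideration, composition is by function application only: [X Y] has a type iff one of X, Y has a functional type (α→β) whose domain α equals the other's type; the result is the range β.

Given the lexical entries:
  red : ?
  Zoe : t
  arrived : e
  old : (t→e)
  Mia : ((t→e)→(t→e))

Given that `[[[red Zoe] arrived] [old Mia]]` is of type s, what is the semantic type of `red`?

(t→(e→((t→e)→s)))

At [[[red Zoe] arrived] [old Mia]] (required: s): [old Mia] is (t→e), which is not a function with range s; hence [[red Zoe] arrived] is the functor — type ((t→e)→s).
At [[red Zoe] arrived] (required: ((t→e)→s)): arrived is e, which is not a function with range ((t→e)→s); hence [red Zoe] is the functor — type (e→((t→e)→s)).
At [red Zoe] (required: (e→((t→e)→s))): Zoe is t, which is not a function with range (e→((t→e)→s)); hence red is the functor — type (t→(e→((t→e)→s))).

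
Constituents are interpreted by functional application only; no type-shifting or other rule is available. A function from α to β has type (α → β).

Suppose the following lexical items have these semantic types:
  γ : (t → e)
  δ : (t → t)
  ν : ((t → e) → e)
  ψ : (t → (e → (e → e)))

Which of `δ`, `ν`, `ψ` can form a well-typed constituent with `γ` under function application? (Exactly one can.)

δ : (t → t) — no; γ wants t, and δ wants t.
ν — combines: ν : ((t → e) → e) takes γ : (t → e) as argument, giving e.
ψ : (t → (e → (e → e))) — no; γ wants t, and ψ wants t.

ν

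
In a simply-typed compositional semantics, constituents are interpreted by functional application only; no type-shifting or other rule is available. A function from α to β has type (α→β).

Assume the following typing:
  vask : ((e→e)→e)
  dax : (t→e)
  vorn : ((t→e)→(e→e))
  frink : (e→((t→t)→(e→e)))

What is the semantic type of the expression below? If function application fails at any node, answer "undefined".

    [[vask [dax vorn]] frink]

At [dax vorn], vorn : ((t→e)→(e→e)) takes dax : (t→e), giving (e→e).
At [vask [dax vorn]], vask : ((e→e)→e) takes [dax vorn] : (e→e), giving e.
At [[vask [dax vorn]] frink], frink : (e→((t→t)→(e→e))) takes [vask [dax vorn]] : e, giving ((t→t)→(e→e)).

((t→t)→(e→e))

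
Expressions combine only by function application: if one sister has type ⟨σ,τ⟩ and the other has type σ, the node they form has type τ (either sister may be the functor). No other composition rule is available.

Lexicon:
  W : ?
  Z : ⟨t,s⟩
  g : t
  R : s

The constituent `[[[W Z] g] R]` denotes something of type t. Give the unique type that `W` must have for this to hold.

⟨⟨t,s⟩,⟨t,⟨s,t⟩⟩⟩

At [[[W Z] g] R] (required: t): R is s, which is not a function with range t; hence [[W Z] g] is the functor — type ⟨s,t⟩.
At [[W Z] g] (required: ⟨s,t⟩): g is t, which is not a function with range ⟨s,t⟩; hence [W Z] is the functor — type ⟨t,⟨s,t⟩⟩.
At [W Z] (required: ⟨t,⟨s,t⟩⟩): Z is ⟨t,s⟩, which is not a function with range ⟨t,⟨s,t⟩⟩; hence W is the functor — type ⟨⟨t,s⟩,⟨t,⟨s,t⟩⟩⟩.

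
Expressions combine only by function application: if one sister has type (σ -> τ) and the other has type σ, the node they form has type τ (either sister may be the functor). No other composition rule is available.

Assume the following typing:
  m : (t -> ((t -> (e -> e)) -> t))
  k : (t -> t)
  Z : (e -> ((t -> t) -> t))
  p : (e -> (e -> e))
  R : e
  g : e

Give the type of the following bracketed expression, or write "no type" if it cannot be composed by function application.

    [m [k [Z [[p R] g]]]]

[p R] — p of type (e -> (e -> e)) combines with R of type e: type (e -> e).
[[p R] g] — [p R] of type (e -> e) combines with g of type e: type e.
[Z [[p R] g]] — Z of type (e -> ((t -> t) -> t)) combines with [[p R] g] of type e: type ((t -> t) -> t).
[k [Z [[p R] g]]] — [Z [[p R] g]] of type ((t -> t) -> t) combines with k of type (t -> t): type t.
[m [k [Z [[p R] g]]]] — m of type (t -> ((t -> (e -> e)) -> t)) combines with [k [Z [[p R] g]]] of type t: type ((t -> (e -> e)) -> t).

((t -> (e -> e)) -> t)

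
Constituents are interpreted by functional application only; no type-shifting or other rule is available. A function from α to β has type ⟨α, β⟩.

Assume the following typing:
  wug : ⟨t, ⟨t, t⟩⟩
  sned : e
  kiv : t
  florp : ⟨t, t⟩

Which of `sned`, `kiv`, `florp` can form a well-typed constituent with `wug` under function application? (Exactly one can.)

kiv

sned : e — no; wug wants t, and sned wants nothing (atomic).
kiv — combines: wug : ⟨t, ⟨t, t⟩⟩ takes kiv : t as argument, giving ⟨t, t⟩.
florp : ⟨t, t⟩ — no; wug wants t, and florp wants t.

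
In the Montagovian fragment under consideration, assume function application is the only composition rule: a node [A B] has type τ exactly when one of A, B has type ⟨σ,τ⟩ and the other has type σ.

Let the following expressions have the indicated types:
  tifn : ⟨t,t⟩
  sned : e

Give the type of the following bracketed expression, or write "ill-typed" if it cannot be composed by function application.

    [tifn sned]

ill-typed

At [tifn sned]: neither ⟨t,t⟩ nor e can take the other as argument; the node is ill-typed.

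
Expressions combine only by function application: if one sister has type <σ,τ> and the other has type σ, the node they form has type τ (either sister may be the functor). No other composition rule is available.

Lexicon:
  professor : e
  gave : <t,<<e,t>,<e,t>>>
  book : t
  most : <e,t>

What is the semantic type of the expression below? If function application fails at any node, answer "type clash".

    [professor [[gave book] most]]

[gave book]: <t,<<e,t>,<e,t>>> applied to t yields <<e,t>,<e,t>>.
[[gave book] most]: <<e,t>,<e,t>> applied to <e,t> yields <e,t>.
[professor [[gave book] most]]: <e,t> applied to e yields t.

t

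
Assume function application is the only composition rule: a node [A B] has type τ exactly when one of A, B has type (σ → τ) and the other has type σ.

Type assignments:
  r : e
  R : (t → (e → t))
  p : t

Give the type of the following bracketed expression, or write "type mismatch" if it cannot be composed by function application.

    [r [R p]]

[R p]: (t → (e → t)) applied to t yields (e → t).
[r [R p]]: (e → t) applied to e yields t.

t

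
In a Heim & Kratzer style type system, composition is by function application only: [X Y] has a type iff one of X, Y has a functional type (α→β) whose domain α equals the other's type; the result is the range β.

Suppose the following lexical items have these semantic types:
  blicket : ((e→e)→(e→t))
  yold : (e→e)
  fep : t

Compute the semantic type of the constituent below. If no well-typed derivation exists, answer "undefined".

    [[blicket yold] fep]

undefined

At [blicket yold], blicket : ((e→e)→(e→t)) takes yold : (e→e), giving (e→t).
[[blicket yold] fep]: (e→t) and t cannot combine by function application — type clash.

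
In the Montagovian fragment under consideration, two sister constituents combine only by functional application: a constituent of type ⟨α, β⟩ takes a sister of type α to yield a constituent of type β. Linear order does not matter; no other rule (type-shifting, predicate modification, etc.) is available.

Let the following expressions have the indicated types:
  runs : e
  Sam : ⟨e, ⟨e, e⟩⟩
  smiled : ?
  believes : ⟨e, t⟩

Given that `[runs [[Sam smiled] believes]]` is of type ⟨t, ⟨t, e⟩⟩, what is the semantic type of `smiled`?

⟨⟨e, ⟨e, e⟩⟩, ⟨⟨e, t⟩, ⟨e, ⟨t, ⟨t, e⟩⟩⟩⟩⟩

[runs [[Sam smiled] believes]] must have type ⟨t, ⟨t, e⟩⟩. The sister runs has type e; that is not a function onto ⟨t, ⟨t, e⟩⟩, so [[Sam smiled] believes] must be the functor, of type ⟨e, ⟨t, ⟨t, e⟩⟩⟩.
[[Sam smiled] believes] must have type ⟨e, ⟨t, ⟨t, e⟩⟩⟩. The sister believes has type ⟨e, t⟩; that is not a function onto ⟨e, ⟨t, ⟨t, e⟩⟩⟩, so [Sam smiled] must be the functor, of type ⟨⟨e, t⟩, ⟨e, ⟨t, ⟨t, e⟩⟩⟩⟩.
[Sam smiled] must have type ⟨⟨e, t⟩, ⟨e, ⟨t, ⟨t, e⟩⟩⟩⟩. The sister Sam has type ⟨e, ⟨e, e⟩⟩; that is not a function onto ⟨⟨e, t⟩, ⟨e, ⟨t, ⟨t, e⟩⟩⟩⟩, so smiled must be the functor, of type ⟨⟨e, ⟨e, e⟩⟩, ⟨⟨e, t⟩, ⟨e, ⟨t, ⟨t, e⟩⟩⟩⟩⟩.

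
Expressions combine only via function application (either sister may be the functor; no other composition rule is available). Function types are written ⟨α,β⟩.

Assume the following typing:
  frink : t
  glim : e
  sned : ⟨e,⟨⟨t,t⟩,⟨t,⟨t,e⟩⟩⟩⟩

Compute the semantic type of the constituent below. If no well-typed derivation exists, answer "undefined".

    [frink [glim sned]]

[glim sned]: sned is ⟨e,⟨⟨t,t⟩,⟨t,⟨t,e⟩⟩⟩⟩, glim is e; result ⟨⟨t,t⟩,⟨t,⟨t,e⟩⟩⟩.
[frink [glim sned]]: t and ⟨⟨t,t⟩,⟨t,⟨t,e⟩⟩⟩ cannot combine by function application — type clash.

undefined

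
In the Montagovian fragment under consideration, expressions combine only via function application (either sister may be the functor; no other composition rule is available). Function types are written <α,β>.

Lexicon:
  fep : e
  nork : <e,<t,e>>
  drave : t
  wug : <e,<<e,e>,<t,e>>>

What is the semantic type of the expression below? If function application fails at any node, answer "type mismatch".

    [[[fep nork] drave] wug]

[fep nork]: nork is <e,<t,e>>, fep is e; result <t,e>.
[[fep nork] drave]: [fep nork] is <t,e>, drave is t; result e.
[[[fep nork] drave] wug]: wug is <e,<<e,e>,<t,e>>>, [[fep nork] drave] is e; result <<e,e>,<t,e>>.

<<e,e>,<t,e>>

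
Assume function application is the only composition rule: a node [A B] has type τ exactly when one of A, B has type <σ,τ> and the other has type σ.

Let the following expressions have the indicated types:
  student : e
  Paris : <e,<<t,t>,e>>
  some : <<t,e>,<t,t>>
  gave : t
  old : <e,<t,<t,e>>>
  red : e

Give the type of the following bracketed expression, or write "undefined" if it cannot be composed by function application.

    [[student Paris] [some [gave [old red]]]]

e

[student Paris]: Paris is <e,<<t,t>,e>>, student is e; result <<t,t>,e>.
[old red]: old is <e,<t,<t,e>>>, red is e; result <t,<t,e>>.
[gave [old red]]: [old red] is <t,<t,e>>, gave is t; result <t,e>.
[some [gave [old red]]]: some is <<t,e>,<t,t>>, [gave [old red]] is <t,e>; result <t,t>.
[[student Paris] [some [gave [old red]]]]: [student Paris] is <<t,t>,e>, [some [gave [old red]]] is <t,t>; result e.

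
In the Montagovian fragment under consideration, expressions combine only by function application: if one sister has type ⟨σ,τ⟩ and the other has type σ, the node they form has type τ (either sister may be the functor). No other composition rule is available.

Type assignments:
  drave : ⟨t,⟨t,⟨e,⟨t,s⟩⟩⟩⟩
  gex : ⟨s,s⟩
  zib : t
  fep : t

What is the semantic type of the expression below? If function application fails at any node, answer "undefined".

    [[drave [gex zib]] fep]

undefined

[gex zib]: ⟨s,s⟩ and t cannot combine by function application — type clash.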